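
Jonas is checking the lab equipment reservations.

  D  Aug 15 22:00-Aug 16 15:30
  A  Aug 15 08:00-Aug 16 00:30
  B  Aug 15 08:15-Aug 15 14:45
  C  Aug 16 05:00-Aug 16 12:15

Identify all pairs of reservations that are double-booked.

Check each pair: they overlap iff neither finishes before the other starts.
Sorted by start: A, B, D, C.
B starts before A ends → A and B overlap.
D starts before A ends → A and D overlap.
C starts after A ends.
D starts after B ends — done with B.
C starts before D ends → D and C overlap.

A & B, A & D, C & D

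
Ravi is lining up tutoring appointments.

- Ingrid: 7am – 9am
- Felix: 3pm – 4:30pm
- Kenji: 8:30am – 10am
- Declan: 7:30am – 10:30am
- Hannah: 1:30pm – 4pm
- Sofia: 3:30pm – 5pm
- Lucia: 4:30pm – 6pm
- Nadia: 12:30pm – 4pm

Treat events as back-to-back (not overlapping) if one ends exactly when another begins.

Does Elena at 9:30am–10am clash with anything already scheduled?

Ingrid: ends 9am at or before Elena starts 9:30am → clear.
Declan: starts 7:30am before Elena ends 10am, and ends 10:30am after Elena starts 9:30am → overlap.
Kenji: starts 8:30am before Elena ends 10am, and ends 10am after Elena starts 9:30am → overlap.
Nadia: starts 12:30pm at or after Elena ends 10am → clear.
Hannah: starts 1:30pm at or after Elena ends 10am → clear.
Felix: starts 3pm at or after Elena ends 10am → clear.
Sofia: starts 3:30pm at or after Elena ends 10am → clear.
Lucia: starts 4:30pm at or after Elena ends 10am → clear.
Elena overlaps Declan, Kenji.

Yes — it overlaps Declan, Kenji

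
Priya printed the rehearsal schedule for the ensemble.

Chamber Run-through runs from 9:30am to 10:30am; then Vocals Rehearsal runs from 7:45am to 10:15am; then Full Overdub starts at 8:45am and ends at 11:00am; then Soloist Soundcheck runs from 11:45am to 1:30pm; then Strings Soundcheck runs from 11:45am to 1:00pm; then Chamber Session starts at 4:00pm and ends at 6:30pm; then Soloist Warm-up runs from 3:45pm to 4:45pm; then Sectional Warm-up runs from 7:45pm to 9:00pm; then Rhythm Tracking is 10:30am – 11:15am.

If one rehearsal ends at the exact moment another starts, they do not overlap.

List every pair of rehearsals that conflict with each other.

Chamber Run-through & Full Overdub, Chamber Run-through & Vocals Rehearsal, Chamber Session & Soloist Warm-up, Full Overdub & Rhythm Tracking, Full Overdub & Vocals Rehearsal, Soloist Soundcheck & Strings Soundcheck

Two intervals overlap when each starts before the other ends.
Sorted by start: Vocals Rehearsal, Full Overdub, Chamber Run-through, Rhythm Tracking, Soloist Soundcheck, Strings Soundcheck, Soloist Warm-up, Chamber Session, Sectional Warm-up.
Full Overdub starts before Vocals Rehearsal ends → Vocals Rehearsal and Full Overdub overlap.
Chamber Run-through starts before Vocals Rehearsal ends → Vocals Rehearsal and Chamber Run-through overlap.
Rhythm Tracking starts after Vocals Rehearsal ends, so nothing later overlaps Vocals Rehearsal either.
Chamber Run-through starts before Full Overdub ends → Full Overdub and Chamber Run-through overlap.
Rhythm Tracking starts before Full Overdub ends → Full Overdub and Rhythm Tracking overlap.
Soloist Soundcheck starts after Full Overdub ends, so nothing later overlaps Full Overdub either.
Rhythm Tracking starts exactly when Chamber Run-through ends (back-to-back, no overlap), so nothing later overlaps Chamber Run-through either.
Soloist Soundcheck starts after Rhythm Tracking ends, so nothing later overlaps Rhythm Tracking either.
Strings Soundcheck starts before Soloist Soundcheck ends → Soloist Soundcheck and Strings Soundcheck overlap.
Soloist Warm-up starts after Soloist Soundcheck ends, so nothing later overlaps Soloist Soundcheck either.
Soloist Warm-up starts after Strings Soundcheck ends, so nothing later overlaps Strings Soundcheck either.
Chamber Session starts before Soloist Warm-up ends → Soloist Warm-up and Chamber Session overlap.
Sectional Warm-up starts after Soloist Warm-up ends.
Sectional Warm-up starts after Chamber Session ends.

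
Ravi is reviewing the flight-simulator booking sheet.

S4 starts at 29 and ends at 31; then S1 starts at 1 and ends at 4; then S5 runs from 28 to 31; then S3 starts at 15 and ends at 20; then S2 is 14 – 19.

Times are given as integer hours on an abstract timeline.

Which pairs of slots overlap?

S2 & S3, S4 & S5

Check each pair: they overlap iff neither finishes before the other starts.
Sorted by start: S1, S2, S3, S5, S4.
S2 starts after S1 ends, so S1 has no further overlaps.
S3 starts before S2 ends → S2 and S3 overlap.
S5 starts after S2 ends, so S2 has no further overlaps.
S5 starts after S3 ends, so S3 has no further overlaps.
S4 starts before S5 ends → S5 and S4 overlap.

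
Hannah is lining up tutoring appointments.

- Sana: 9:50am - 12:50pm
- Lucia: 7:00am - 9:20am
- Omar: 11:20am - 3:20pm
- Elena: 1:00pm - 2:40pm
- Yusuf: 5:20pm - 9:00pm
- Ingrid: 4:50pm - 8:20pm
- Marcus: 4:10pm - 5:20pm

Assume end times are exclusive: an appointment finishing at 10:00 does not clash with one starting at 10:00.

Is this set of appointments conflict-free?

Check each pair: they overlap iff neither finishes before the other starts.
Sorted by start: Lucia, Sana, Omar, Elena, Marcus, Ingrid, Yusuf.
Sana starts after Lucia ends, so nothing later overlaps Lucia either.
Omar starts before Sana ends → Sana and Omar overlap.
That's a conflict, so the schedule is not conflict-free.

No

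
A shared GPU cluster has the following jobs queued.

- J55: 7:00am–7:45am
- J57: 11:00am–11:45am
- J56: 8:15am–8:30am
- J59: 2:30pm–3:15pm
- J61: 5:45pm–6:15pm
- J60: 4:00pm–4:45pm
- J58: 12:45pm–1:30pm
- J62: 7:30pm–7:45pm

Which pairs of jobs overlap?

none

Sorted by start: J55, J56, J57, J58, J59, J60, J61, J62.
J56 starts after J55 ends, so nothing later overlaps J55 either.
J57 starts after J56 ends, so nothing later overlaps J56 either.
J58 starts after J57 ends, so nothing later overlaps J57 either.
J59 starts after J58 ends, so nothing later overlaps J58 either.
J60 starts after J59 ends, so nothing later overlaps J59 either.
J61 starts after J60 ends, so nothing later overlaps J60 either.
J62 starts after J61 ends.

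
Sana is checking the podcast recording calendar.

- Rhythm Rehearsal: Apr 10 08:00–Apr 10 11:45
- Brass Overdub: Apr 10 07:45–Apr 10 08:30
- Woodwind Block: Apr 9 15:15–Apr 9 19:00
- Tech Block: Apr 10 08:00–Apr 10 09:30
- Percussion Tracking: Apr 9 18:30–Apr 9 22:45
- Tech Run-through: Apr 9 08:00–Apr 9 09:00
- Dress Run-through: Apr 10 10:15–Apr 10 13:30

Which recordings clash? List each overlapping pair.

Brass Overdub & Rhythm Rehearsal, Brass Overdub & Tech Block, Dress Run-through & Rhythm Rehearsal, Percussion Tracking & Woodwind Block, Rhythm Rehearsal & Tech Block

Sorted by start: Tech Run-through, Woodwind Block, Percussion Tracking, Brass Overdub, Tech Block, Rhythm Rehearsal, Dress Run-through.
Woodwind Block starts after Tech Run-through ends, so Tech Run-through has no further overlaps.
Percussion Tracking starts before Woodwind Block ends → Woodwind Block and Percussion Tracking overlap.
Brass Overdub starts after Woodwind Block ends, so Woodwind Block has no further overlaps.
Brass Overdub starts after Percussion Tracking ends, so Percussion Tracking has no further overlaps.
Tech Block starts before Brass Overdub ends → Brass Overdub and Tech Block overlap.
Rhythm Rehearsal starts before Brass Overdub ends → Brass Overdub and Rhythm Rehearsal overlap.
Dress Run-through starts after Brass Overdub ends.
Rhythm Rehearsal starts before Tech Block ends → Tech Block and Rhythm Rehearsal overlap.
Dress Run-through starts after Tech Block ends.
Dress Run-through starts before Rhythm Rehearsal ends → Rhythm Rehearsal and Dress Run-through overlap.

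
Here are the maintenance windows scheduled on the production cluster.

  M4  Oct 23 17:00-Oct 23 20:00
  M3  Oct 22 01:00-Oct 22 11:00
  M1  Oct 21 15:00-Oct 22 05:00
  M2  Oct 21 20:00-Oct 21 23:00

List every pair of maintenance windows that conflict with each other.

M1 & M2, M1 & M3

Check each pair: they overlap iff neither finishes before the other starts.
Sorted by start: M1, M2, M3, M4.
M2 starts before M1 ends → M1 and M2 overlap.
M3 starts before M1 ends → M1 and M3 overlap.
M4 starts after M1 ends.
M3 starts after M2 ends; M2 is clear from here.
M4 starts after M3 ends.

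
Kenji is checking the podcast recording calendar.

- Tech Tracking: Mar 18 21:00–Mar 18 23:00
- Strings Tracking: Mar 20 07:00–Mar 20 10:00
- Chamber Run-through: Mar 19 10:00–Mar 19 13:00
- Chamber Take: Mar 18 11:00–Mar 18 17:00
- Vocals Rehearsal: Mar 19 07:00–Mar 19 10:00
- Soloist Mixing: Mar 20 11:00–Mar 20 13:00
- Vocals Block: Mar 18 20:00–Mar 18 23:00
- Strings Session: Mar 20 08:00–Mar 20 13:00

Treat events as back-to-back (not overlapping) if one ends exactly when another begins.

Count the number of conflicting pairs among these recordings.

3

Check each pair: they overlap iff neither finishes before the other starts.
Sorted by start: Chamber Take, Vocals Block, Tech Tracking, Vocals Rehearsal, Chamber Run-through, Strings Tracking, Strings Session, Soloist Mixing.
Vocals Block starts after Chamber Take ends; Chamber Take is clear from here.
Tech Tracking starts before Vocals Block ends → Vocals Block and Tech Tracking overlap.
Vocals Rehearsal starts after Vocals Block ends; Vocals Block is clear from here.
Vocals Rehearsal starts after Tech Tracking ends; Tech Tracking is clear from here.
Chamber Run-through starts exactly when Vocals Rehearsal ends (back-to-back, no overlap); Vocals Rehearsal is clear from here.
Strings Tracking starts after Chamber Run-through ends; Chamber Run-through is clear from here.
Strings Session starts before Strings Tracking ends → Strings Tracking and Strings Session overlap.
Soloist Mixing starts after Strings Tracking ends.
Soloist Mixing starts before Strings Session ends → Strings Session and Soloist Mixing overlap.
Overlapping pairs: Soloist Mixing & Strings Session, Strings Session & Strings Tracking, Tech Tracking & Vocals Block — 3 in total.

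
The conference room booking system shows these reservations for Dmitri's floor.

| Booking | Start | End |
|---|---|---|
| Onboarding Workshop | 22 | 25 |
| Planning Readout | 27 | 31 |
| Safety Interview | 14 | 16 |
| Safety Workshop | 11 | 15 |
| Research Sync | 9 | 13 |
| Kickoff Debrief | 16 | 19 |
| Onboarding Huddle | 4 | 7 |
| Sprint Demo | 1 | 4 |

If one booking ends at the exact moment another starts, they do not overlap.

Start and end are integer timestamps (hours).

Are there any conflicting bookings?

Sorted by start: Sprint Demo, Onboarding Huddle, Research Sync, Safety Workshop, Safety Interview, Kickoff Debrief, Onboarding Workshop, Planning Readout.
Onboarding Huddle starts exactly when Sprint Demo ends (back-to-back, no overlap); Sprint Demo is clear from here.
Research Sync starts after Onboarding Huddle ends; Onboarding Huddle is clear from here.
Safety Workshop starts before Research Sync ends → Research Sync and Safety Workshop overlap.
That's a conflict, so the schedule is not conflict-free.

Yes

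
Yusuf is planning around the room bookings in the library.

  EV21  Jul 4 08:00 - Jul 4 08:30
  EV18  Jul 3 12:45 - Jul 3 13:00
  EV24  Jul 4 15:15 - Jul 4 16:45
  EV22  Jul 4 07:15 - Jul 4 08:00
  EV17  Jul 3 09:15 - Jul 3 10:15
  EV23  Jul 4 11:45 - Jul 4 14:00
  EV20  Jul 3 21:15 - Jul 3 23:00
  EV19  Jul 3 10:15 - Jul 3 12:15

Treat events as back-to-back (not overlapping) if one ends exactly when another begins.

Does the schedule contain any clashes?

No

Sorted by start: EV17, EV19, EV18, EV20, EV22, EV21, EV23, EV24.
EV19 starts exactly when EV17 ends (back-to-back, no overlap); EV17 is clear from here.
EV18 starts after EV19 ends; EV19 is clear from here.
EV20 starts after EV18 ends; EV18 is clear from here.
EV22 starts after EV20 ends; EV20 is clear from here.
EV21 starts exactly when EV22 ends (back-to-back, no overlap); EV22 is clear from here.
EV23 starts after EV21 ends; EV21 is clear from here.
EV24 starts after EV23 ends.
Every pair is clear; the schedule has no overlaps.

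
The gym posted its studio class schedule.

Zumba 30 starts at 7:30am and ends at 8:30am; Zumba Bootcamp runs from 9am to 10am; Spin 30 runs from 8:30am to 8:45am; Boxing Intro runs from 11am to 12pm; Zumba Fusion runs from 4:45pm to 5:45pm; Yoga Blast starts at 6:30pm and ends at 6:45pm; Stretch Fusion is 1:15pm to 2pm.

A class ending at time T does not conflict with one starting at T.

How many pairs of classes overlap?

Two intervals overlap when each starts before the other ends.
Sorted by start: Zumba 30, Spin 30, Zumba Bootcamp, Boxing Intro, Stretch Fusion, Zumba Fusion, Yoga Blast.
Spin 30 starts exactly when Zumba 30 ends (back-to-back, no overlap) — done with Zumba 30.
Zumba Bootcamp starts after Spin 30 ends — done with Spin 30.
Boxing Intro starts after Zumba Bootcamp ends — done with Zumba Bootcamp.
Stretch Fusion starts after Boxing Intro ends — done with Boxing Intro.
Zumba Fusion starts after Stretch Fusion ends — done with Stretch Fusion.
Yoga Blast starts after Zumba Fusion ends.
No pair overlaps.

0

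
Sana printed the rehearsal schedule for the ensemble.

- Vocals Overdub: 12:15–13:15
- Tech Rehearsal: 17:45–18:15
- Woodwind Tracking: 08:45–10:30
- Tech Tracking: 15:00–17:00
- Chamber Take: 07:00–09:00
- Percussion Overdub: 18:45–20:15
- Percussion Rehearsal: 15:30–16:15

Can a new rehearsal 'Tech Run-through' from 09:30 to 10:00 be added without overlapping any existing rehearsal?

No — it overlaps Woodwind Tracking

Chamber Take: ends 09:00 at or before Tech Run-through starts 09:30 → clear.
Woodwind Tracking: starts 08:45 before Tech Run-through ends 10:00, and ends 10:30 after Tech Run-through starts 09:30 → overlap.
Vocals Overdub: starts 12:15 at or after Tech Run-through ends 10:00 → clear.
Tech Tracking: starts 15:00 at or after Tech Run-through ends 10:00 → clear.
Percussion Rehearsal: starts 15:30 at or after Tech Run-through ends 10:00 → clear.
Tech Rehearsal: starts 17:45 at or after Tech Run-through ends 10:00 → clear.
Percussion Overdub: starts 18:45 at or after Tech Run-through ends 10:00 → clear.
Tech Run-through overlaps Woodwind Tracking.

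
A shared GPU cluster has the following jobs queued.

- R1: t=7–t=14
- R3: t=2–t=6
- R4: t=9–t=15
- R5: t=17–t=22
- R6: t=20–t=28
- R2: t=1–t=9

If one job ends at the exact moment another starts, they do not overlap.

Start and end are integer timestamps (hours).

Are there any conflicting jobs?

Check each pair: they overlap iff neither finishes before the other starts.
Sorted by start: R2, R3, R1, R4, R5, R6.
R3 starts before R2 ends → R2 and R3 overlap.
That's a conflict, so the schedule is not conflict-free.

Yes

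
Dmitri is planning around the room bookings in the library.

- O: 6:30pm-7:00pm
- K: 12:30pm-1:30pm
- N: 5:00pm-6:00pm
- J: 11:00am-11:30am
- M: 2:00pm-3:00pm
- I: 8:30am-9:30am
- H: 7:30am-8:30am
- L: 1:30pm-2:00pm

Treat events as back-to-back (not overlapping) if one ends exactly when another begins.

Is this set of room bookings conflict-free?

Yes

Sorted by start: H, I, J, K, L, M, N, O.
I starts exactly when H ends (back-to-back, no overlap), so nothing later overlaps H either.
J starts after I ends, so nothing later overlaps I either.
K starts after J ends, so nothing later overlaps J either.
L starts exactly when K ends (back-to-back, no overlap), so nothing later overlaps K either.
M starts exactly when L ends (back-to-back, no overlap), so nothing later overlaps L either.
N starts after M ends, so nothing later overlaps M either.
O starts after N ends.
Every pair is clear; the schedule has no overlaps.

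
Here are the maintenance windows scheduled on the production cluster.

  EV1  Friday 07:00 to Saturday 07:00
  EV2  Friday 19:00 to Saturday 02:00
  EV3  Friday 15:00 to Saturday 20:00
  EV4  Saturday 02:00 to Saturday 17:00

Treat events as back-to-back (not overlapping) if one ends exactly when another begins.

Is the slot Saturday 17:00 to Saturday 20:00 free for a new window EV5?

EV1: ends Saturday 07:00 at or before EV5 starts Saturday 17:00 → clear.
EV3: starts Friday 15:00 before EV5 ends Saturday 20:00, and ends Saturday 20:00 after EV5 starts Saturday 17:00 → overlap.
EV2: ends Saturday 02:00 at or before EV5 starts Saturday 17:00 → clear.
EV4: ends Saturday 17:00 at or before EV5 starts Saturday 17:00 → clear.
EV5 overlaps EV3.

No — it overlaps EV3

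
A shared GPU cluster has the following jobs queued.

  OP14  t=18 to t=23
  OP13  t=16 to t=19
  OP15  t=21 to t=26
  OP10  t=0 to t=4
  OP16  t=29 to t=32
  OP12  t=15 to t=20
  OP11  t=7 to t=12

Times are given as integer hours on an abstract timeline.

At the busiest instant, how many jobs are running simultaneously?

Sweep the timeline, counting +1 at each start and −1 at each end (ends before starts at a tie):
t=0 start OP10 → 1
t=4 end OP10 → 0
t=7 start OP11 → 1
t=12 end OP11 → 0
t=15 start OP12 → 1
t=16 start OP13 → 2
t=18 start OP14 → 3
t=19 end OP13 → 2
t=20 end OP12 → 1
t=21 start OP15 → 2
t=23 end OP14 → 1
t=26 end OP15 → 0
t=29 start OP16 → 1
t=32 end OP16 → 0
Peak is 3, at t=18 (OP12, OP13, OP14).

3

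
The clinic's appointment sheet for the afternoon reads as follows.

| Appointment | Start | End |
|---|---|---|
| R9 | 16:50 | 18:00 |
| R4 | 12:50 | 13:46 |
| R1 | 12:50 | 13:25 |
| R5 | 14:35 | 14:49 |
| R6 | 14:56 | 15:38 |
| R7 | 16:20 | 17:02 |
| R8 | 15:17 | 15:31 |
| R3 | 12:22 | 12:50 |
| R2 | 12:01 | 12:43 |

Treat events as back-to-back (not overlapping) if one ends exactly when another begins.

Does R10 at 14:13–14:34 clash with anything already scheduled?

R2: ends 12:43 at or before R10 starts 14:13 → clear.
R3: ends 12:50 at or before R10 starts 14:13 → clear.
R1: ends 13:25 at or before R10 starts 14:13 → clear.
R4: ends 13:46 at or before R10 starts 14:13 → clear.
R5: starts 14:35 at or after R10 ends 14:34 → clear.
R6: starts 14:56 at or after R10 ends 14:34 → clear.
R8: starts 15:17 at or after R10 ends 14:34 → clear.
R7: starts 16:20 at or after R10 ends 14:34 → clear.
R9: starts 16:50 at or after R10 ends 14:34 → clear.

No — it doesn't clash with anything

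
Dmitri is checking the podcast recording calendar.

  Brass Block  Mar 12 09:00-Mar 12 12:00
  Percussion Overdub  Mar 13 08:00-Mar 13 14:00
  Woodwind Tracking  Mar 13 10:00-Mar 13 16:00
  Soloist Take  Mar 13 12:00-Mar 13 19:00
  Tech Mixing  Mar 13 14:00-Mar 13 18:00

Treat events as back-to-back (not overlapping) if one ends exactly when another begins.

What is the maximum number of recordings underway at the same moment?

Sort all start/end points and keep a running count:
Mar 12 09:00 start Brass Block → 1
Mar 12 12:00 end Brass Block → 0
Mar 13 08:00 start Percussion Overdub → 1
Mar 13 10:00 start Woodwind Tracking → 2
Mar 13 12:00 start Soloist Take → 3
Mar 13 14:00 end Percussion Overdub → 2
Mar 13 14:00 start Tech Mixing → 3
Mar 13 16:00 end Woodwind Tracking → 2
Mar 13 18:00 end Tech Mixing → 1
Mar 13 19:00 end Soloist Take → 0
Peak is 3, at Mar 13 12:00 (Percussion Overdub, Soloist Take, Woodwind Tracking).

3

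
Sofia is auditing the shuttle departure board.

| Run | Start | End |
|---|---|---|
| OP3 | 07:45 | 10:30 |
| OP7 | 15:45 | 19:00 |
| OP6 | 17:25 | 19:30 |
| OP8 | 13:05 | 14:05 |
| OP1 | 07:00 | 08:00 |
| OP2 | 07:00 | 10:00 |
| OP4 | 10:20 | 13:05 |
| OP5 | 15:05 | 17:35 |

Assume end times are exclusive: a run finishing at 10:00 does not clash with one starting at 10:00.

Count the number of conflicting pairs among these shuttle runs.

7

Check each pair: they overlap iff neither finishes before the other starts.
Sorted by start: OP1, OP2, OP3, OP4, OP8, OP5, OP7, OP6.
OP2 starts before OP1 ends → OP1 and OP2 overlap.
OP3 starts before OP1 ends → OP1 and OP3 overlap.
OP4 starts after OP1 ends — done with OP1.
OP3 starts before OP2 ends → OP2 and OP3 overlap.
OP4 starts after OP2 ends — done with OP2.
OP4 starts before OP3 ends → OP3 and OP4 overlap.
OP8 starts after OP3 ends — done with OP3.
OP8 starts exactly when OP4 ends (back-to-back, no overlap) — done with OP4.
OP5 starts after OP8 ends — done with OP8.
OP7 starts before OP5 ends → OP5 and OP7 overlap.
OP6 starts before OP5 ends → OP5 and OP6 overlap.
OP6 starts before OP7 ends → OP7 and OP6 overlap.
Overlapping pairs: OP1 & OP2, OP1 & OP3, OP2 & OP3, OP3 & OP4, OP5 & OP6, OP5 & OP7, OP6 & OP7 — 7 in total.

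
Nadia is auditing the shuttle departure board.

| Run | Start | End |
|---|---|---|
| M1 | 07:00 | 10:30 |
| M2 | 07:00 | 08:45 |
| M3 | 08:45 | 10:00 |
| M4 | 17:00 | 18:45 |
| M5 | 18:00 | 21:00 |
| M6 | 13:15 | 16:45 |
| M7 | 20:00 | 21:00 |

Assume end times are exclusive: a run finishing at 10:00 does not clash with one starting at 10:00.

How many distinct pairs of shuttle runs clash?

4

Two intervals overlap when each starts before the other ends.
Sorted by start: M1, M2, M3, M6, M4, M5, M7.
M2 starts before M1 ends → M1 and M2 overlap.
M3 starts before M1 ends → M1 and M3 overlap.
M6 starts after M1 ends — done with M1.
M3 starts exactly when M2 ends (back-to-back, no overlap) — done with M2.
M6 starts after M3 ends — done with M3.
M4 starts after M6 ends — done with M6.
M5 starts before M4 ends → M4 and M5 overlap.
M7 starts after M4 ends.
M7 starts before M5 ends → M5 and M7 overlap.
Overlapping pairs: M1 & M2, M1 & M3, M4 & M5, M5 & M7 — 4 in total.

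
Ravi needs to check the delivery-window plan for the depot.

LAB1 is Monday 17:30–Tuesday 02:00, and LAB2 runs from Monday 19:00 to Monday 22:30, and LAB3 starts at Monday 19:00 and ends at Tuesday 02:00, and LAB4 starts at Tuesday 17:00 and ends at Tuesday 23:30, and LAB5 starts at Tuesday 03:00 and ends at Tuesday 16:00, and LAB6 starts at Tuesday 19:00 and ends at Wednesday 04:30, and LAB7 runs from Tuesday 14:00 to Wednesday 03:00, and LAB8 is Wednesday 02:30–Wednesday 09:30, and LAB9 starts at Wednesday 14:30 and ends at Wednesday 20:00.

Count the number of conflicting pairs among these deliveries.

9

Sorted by start: LAB1, LAB2, LAB3, LAB5, LAB7, LAB4, LAB6, LAB8, LAB9.
LAB2 starts before LAB1 ends → LAB1 and LAB2 overlap.
LAB3 starts before LAB1 ends → LAB1 and LAB3 overlap.
LAB5 starts after LAB1 ends — done with LAB1.
LAB3 starts before LAB2 ends → LAB2 and LAB3 overlap.
LAB5 starts after LAB2 ends — done with LAB2.
LAB5 starts after LAB3 ends — done with LAB3.
LAB7 starts before LAB5 ends → LAB5 and LAB7 overlap.
LAB4 starts after LAB5 ends — done with LAB5.
LAB4 starts before LAB7 ends → LAB7 and LAB4 overlap.
LAB6 starts before LAB7 ends → LAB7 and LAB6 overlap.
LAB8 starts before LAB7 ends → LAB7 and LAB8 overlap.
LAB9 starts after LAB7 ends.
LAB6 starts before LAB4 ends → LAB4 and LAB6 overlap.
LAB8 starts after LAB4 ends — done with LAB4.
LAB8 starts before LAB6 ends → LAB6 and LAB8 overlap.
LAB9 starts after LAB6 ends.
LAB9 starts after LAB8 ends.
Overlapping pairs: LAB1 & LAB2, LAB1 & LAB3, LAB2 & LAB3, LAB4 & LAB6, LAB4 & LAB7, LAB5 & LAB7, LAB6 & LAB7, LAB6 & LAB8, LAB7 & LAB8 — 9 in total.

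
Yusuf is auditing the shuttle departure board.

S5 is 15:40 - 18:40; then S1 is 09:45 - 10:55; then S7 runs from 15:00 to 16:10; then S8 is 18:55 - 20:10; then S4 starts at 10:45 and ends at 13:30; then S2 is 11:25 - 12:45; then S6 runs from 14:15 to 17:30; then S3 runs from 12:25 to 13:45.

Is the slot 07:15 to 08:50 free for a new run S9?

S1: starts 09:45 at or after S9 ends 08:50 → clear.
S4: starts 10:45 at or after S9 ends 08:50 → clear.
S2: starts 11:25 at or after S9 ends 08:50 → clear.
S3: starts 12:25 at or after S9 ends 08:50 → clear.
S6: starts 14:15 at or after S9 ends 08:50 → clear.
S7: starts 15:00 at or after S9 ends 08:50 → clear.
S5: starts 15:40 at or after S9 ends 08:50 → clear.
S8: starts 18:55 at or after S9 ends 08:50 → clear.

Yes — the slot is free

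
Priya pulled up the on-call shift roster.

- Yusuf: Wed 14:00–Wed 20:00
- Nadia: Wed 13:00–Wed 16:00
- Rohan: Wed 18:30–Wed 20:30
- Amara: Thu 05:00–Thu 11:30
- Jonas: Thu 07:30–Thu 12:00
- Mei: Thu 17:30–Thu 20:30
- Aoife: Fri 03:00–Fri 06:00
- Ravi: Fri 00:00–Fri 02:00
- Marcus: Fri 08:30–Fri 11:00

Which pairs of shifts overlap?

Amara & Jonas, Nadia & Yusuf, Rohan & Yusuf

Sorted by start: Nadia, Yusuf, Rohan, Amara, Jonas, Mei, Ravi, Aoife, Marcus.
Yusuf starts before Nadia ends → Nadia and Yusuf overlap.
Rohan starts after Nadia ends, so Nadia has no further overlaps.
Rohan starts before Yusuf ends → Yusuf and Rohan overlap.
Amara starts after Yusuf ends, so Yusuf has no further overlaps.
Amara starts after Rohan ends, so Rohan has no further overlaps.
Jonas starts before Amara ends → Amara and Jonas overlap.
Mei starts after Amara ends, so Amara has no further overlaps.
Mei starts after Jonas ends, so Jonas has no further overlaps.
Ravi starts after Mei ends, so Mei has no further overlaps.
Aoife starts after Ravi ends, so Ravi has no further overlaps.
Marcus starts after Aoife ends.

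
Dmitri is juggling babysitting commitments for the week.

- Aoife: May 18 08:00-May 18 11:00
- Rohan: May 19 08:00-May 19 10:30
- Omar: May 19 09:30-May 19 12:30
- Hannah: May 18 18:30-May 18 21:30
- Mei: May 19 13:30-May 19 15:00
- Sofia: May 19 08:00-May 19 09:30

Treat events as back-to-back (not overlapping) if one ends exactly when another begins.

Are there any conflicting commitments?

Check each pair: they overlap iff neither finishes before the other starts.
Sorted by start: Aoife, Hannah, Sofia, Rohan, Omar, Mei.
Hannah starts after Aoife ends — done with Aoife.
Sofia starts after Hannah ends — done with Hannah.
Rohan starts before Sofia ends → Sofia and Rohan overlap.
That's a conflict, so the schedule is not conflict-free.

Yes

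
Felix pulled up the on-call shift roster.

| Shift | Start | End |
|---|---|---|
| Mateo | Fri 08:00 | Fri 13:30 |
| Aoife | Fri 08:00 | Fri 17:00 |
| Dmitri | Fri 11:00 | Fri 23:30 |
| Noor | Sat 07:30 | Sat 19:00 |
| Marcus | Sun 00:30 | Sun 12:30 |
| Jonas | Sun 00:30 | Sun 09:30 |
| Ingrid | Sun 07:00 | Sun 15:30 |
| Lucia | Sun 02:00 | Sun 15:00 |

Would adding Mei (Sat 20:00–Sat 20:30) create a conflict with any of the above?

No — it doesn't clash with anything

Mateo: ends Fri 13:30 at or before Mei starts Sat 20:00 → clear.
Aoife: ends Fri 17:00 at or before Mei starts Sat 20:00 → clear.
Dmitri: ends Fri 23:30 at or before Mei starts Sat 20:00 → clear.
Noor: ends Sat 19:00 at or before Mei starts Sat 20:00 → clear.
Marcus: starts Sun 00:30 at or after Mei ends Sat 20:30 → clear.
Jonas: starts Sun 00:30 at or after Mei ends Sat 20:30 → clear.
Lucia: starts Sun 02:00 at or after Mei ends Sat 20:30 → clear.
Ingrid: starts Sun 07:00 at or after Mei ends Sat 20:30 → clear.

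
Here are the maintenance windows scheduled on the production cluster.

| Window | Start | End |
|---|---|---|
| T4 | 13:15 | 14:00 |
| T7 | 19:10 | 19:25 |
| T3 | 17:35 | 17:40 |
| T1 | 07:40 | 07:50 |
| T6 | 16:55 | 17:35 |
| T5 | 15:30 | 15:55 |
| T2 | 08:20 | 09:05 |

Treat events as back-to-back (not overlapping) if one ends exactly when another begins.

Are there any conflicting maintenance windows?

Sorted by start: T1, T2, T4, T5, T6, T3, T7.
T2 starts after T1 ends — done with T1.
T4 starts after T2 ends — done with T2.
T5 starts after T4 ends — done with T4.
T6 starts after T5 ends — done with T5.
T3 starts exactly when T6 ends (back-to-back, no overlap) — done with T6.
T7 starts after T3 ends.
Every pair is clear; the schedule has no overlaps.

No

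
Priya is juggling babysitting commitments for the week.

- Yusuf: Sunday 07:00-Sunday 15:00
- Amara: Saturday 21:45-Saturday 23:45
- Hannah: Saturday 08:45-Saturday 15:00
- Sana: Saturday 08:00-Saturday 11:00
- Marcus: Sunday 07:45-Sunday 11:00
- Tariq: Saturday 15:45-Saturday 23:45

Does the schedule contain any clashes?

Two intervals overlap when each starts before the other ends.
Sorted by start: Sana, Hannah, Tariq, Amara, Yusuf, Marcus.
Hannah starts before Sana ends → Sana and Hannah overlap.
That's a conflict, so the schedule is not conflict-free.

Yes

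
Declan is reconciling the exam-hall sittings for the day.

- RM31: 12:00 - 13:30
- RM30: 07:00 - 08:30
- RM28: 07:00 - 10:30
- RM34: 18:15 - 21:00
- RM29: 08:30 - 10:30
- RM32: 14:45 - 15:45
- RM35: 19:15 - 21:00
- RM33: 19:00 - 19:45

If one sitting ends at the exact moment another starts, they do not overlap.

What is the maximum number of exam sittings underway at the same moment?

3

Sort all start/end points and keep a running count:
07:00 start RM28 → 1
07:00 start RM30 → 2
08:30 end RM30 → 1
08:30 start RM29 → 2
10:30 end RM28 → 1
10:30 end RM29 → 0
12:00 start RM31 → 1
13:30 end RM31 → 0
14:45 start RM32 → 1
15:45 end RM32 → 0
18:15 start RM34 → 1
19:00 start RM33 → 2
19:15 start RM35 → 3
19:45 end RM33 → 2
21:00 end RM34 → 1
21:00 end RM35 → 0
Peak is 3, at 19:15 (RM33, RM34, RM35).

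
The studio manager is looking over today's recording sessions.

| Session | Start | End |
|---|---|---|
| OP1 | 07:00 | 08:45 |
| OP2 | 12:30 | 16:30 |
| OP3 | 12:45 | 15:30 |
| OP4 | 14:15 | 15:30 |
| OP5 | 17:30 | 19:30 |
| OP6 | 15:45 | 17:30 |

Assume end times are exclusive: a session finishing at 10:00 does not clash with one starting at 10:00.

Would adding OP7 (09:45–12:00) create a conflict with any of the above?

OP1: ends 08:45 at or before OP7 starts 09:45 → clear.
OP2: starts 12:30 at or after OP7 ends 12:00 → clear.
OP3: starts 12:45 at or after OP7 ends 12:00 → clear.
OP4: starts 14:15 at or after OP7 ends 12:00 → clear.
OP6: starts 15:45 at or after OP7 ends 12:00 → clear.
OP5: starts 17:30 at or after OP7 ends 12:00 → clear.

No — it doesn't clash with anything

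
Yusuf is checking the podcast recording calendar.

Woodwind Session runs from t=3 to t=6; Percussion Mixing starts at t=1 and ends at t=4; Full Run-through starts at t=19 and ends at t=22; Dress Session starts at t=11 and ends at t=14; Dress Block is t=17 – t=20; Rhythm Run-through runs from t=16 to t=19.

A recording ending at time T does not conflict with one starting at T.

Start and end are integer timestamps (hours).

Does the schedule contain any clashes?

Yes

Sorted by start: Percussion Mixing, Woodwind Session, Dress Session, Rhythm Run-through, Dress Block, Full Run-through.
Woodwind Session starts before Percussion Mixing ends → Percussion Mixing and Woodwind Session overlap.
That's a conflict, so the schedule is not conflict-free.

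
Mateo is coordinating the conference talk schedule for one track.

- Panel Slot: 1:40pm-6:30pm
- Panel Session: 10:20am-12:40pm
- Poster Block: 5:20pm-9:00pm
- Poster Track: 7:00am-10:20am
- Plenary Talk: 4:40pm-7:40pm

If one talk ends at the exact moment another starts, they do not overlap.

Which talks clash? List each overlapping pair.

Panel Slot & Plenary Talk, Panel Slot & Poster Block, Plenary Talk & Poster Block

Two intervals overlap when each starts before the other ends.
Sorted by start: Poster Track, Panel Session, Panel Slot, Plenary Talk, Poster Block.
Panel Session starts exactly when Poster Track ends (back-to-back, no overlap), so Poster Track has no further overlaps.
Panel Slot starts after Panel Session ends, so Panel Session has no further overlaps.
Plenary Talk starts before Panel Slot ends → Panel Slot and Plenary Talk overlap.
Poster Block starts before Panel Slot ends → Panel Slot and Poster Block overlap.
Poster Block starts before Plenary Talk ends → Plenary Talk and Poster Block overlap.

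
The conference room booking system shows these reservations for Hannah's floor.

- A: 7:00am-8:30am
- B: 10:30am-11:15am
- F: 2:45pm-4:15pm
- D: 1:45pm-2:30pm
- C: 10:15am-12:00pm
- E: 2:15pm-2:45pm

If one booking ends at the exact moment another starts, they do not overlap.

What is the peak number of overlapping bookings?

2

Sweep the timeline, counting +1 at each start and −1 at each end (ends before starts at a tie):
7:00am start A → 1
8:30am end A → 0
10:15am start C → 1
10:30am start B → 2
11:15am end B → 1
12:00pm end C → 0
1:45pm start D → 1
2:15pm start E → 2
2:30pm end D → 1
2:45pm end E → 0
2:45pm start F → 1
4:15pm end F → 0
Peak is 2, at 10:30am (B, C).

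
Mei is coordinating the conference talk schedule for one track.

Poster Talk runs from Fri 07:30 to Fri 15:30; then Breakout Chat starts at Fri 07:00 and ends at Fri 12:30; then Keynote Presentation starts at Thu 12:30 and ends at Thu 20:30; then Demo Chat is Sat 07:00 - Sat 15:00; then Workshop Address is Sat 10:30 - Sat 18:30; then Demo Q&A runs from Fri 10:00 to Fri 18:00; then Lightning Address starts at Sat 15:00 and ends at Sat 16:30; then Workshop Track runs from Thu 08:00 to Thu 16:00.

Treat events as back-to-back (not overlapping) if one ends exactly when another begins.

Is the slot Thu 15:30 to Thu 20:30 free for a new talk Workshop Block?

Workshop Track: starts Thu 08:00 before Workshop Block ends Thu 20:30, and ends Thu 16:00 after Workshop Block starts Thu 15:30 → overlap.
Keynote Presentation: starts Thu 12:30 before Workshop Block ends Thu 20:30, and ends Thu 20:30 after Workshop Block starts Thu 15:30 → overlap.
Breakout Chat: starts Fri 07:00 at or after Workshop Block ends Thu 20:30 → clear.
Poster Talk: starts Fri 07:30 at or after Workshop Block ends Thu 20:30 → clear.
Demo Q&A: starts Fri 10:00 at or after Workshop Block ends Thu 20:30 → clear.
Demo Chat: starts Sat 07:00 at or after Workshop Block ends Thu 20:30 → clear.
Workshop Address: starts Sat 10:30 at or after Workshop Block ends Thu 20:30 → clear.
Lightning Address: starts Sat 15:00 at or after Workshop Block ends Thu 20:30 → clear.
Workshop Block overlaps Workshop Track, Keynote Presentation.

No — it overlaps Keynote Presentation, Workshop Track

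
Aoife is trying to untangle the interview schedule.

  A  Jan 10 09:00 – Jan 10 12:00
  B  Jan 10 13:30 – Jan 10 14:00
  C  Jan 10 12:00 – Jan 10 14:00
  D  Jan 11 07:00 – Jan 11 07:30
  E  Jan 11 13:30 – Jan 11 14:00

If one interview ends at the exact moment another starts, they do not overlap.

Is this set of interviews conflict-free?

No

Check each pair: they overlap iff neither finishes before the other starts.
Sorted by start: A, C, B, D, E.
C starts exactly when A ends (back-to-back, no overlap); A is clear from here.
B starts before C ends → C and B overlap.
That's a conflict, so the schedule is not conflict-free.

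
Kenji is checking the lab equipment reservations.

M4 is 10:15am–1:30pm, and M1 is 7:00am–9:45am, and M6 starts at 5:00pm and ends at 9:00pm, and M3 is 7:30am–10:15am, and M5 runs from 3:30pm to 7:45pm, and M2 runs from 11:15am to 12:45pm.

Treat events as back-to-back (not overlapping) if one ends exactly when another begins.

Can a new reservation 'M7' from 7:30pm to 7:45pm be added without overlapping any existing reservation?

M1: ends 9:45am at or before M7 starts 7:30pm → clear.
M3: ends 10:15am at or before M7 starts 7:30pm → clear.
M4: ends 1:30pm at or before M7 starts 7:30pm → clear.
M2: ends 12:45pm at or before M7 starts 7:30pm → clear.
M5: starts 3:30pm before M7 ends 7:45pm, and ends 7:45pm after M7 starts 7:30pm → overlap.
M6: starts 5:00pm before M7 ends 7:45pm, and ends 9:00pm after M7 starts 7:30pm → overlap.
M7 overlaps M5, M6.

No — it overlaps M5, M6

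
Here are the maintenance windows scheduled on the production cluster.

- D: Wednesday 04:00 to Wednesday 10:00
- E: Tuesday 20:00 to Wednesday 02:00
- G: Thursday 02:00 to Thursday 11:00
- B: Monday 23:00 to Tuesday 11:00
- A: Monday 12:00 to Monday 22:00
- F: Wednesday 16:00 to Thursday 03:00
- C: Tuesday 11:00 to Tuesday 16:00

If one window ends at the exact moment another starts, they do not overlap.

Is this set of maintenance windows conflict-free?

No

Sorted by start: A, B, C, E, D, F, G.
B starts after A ends — done with A.
C starts exactly when B ends (back-to-back, no overlap) — done with B.
E starts after C ends — done with C.
D starts after E ends — done with E.
F starts after D ends — done with D.
G starts before F ends → F and G overlap.
That's a conflict, so the schedule is not conflict-free.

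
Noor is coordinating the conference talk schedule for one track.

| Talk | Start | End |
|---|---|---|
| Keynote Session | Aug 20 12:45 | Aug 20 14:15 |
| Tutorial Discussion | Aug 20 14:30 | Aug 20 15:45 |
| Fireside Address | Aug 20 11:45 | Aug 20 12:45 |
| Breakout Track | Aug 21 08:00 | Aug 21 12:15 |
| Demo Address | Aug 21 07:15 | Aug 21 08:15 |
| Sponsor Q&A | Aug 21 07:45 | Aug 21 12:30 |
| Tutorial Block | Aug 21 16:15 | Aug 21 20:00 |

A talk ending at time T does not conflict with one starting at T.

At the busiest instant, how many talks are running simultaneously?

Walk through starts and ends in time order (an end at T is processed before a start at T):
Aug 20 11:45 start Fireside Address → 1
Aug 20 12:45 end Fireside Address → 0
Aug 20 12:45 start Keynote Session → 1
Aug 20 14:15 end Keynote Session → 0
Aug 20 14:30 start Tutorial Discussion → 1
Aug 20 15:45 end Tutorial Discussion → 0
Aug 21 07:15 start Demo Address → 1
Aug 21 07:45 start Sponsor Q&A → 2
Aug 21 08:00 start Breakout Track → 3
Aug 21 08:15 end Demo Address → 2
Aug 21 12:15 end Breakout Track → 1
Aug 21 12:30 end Sponsor Q&A → 0
Aug 21 16:15 start Tutorial Block → 1
Aug 21 20:00 end Tutorial Block → 0
Peak is 3, at Aug 21 08:00 (Breakout Track, Demo Address, Sponsor Q&A).

3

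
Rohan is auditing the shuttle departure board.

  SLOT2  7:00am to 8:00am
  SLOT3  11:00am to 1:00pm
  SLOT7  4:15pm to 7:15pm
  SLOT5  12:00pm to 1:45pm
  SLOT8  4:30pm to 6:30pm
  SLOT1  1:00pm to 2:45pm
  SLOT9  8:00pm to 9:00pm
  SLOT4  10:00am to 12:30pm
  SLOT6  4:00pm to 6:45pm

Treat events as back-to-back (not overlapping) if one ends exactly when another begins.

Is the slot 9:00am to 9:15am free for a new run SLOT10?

Yes — the slot is free

SLOT2: ends 8:00am at or before SLOT10 starts 9:00am → clear.
SLOT4: starts 10:00am at or after SLOT10 ends 9:15am → clear.
SLOT3: starts 11:00am at or after SLOT10 ends 9:15am → clear.
SLOT5: starts 12:00pm at or after SLOT10 ends 9:15am → clear.
SLOT1: starts 1:00pm at or after SLOT10 ends 9:15am → clear.
SLOT6: starts 4:00pm at or after SLOT10 ends 9:15am → clear.
SLOT7: starts 4:15pm at or after SLOT10 ends 9:15am → clear.
SLOT8: starts 4:30pm at or after SLOT10 ends 9:15am → clear.
SLOT9: starts 8:00pm at or after SLOT10 ends 9:15am → clear.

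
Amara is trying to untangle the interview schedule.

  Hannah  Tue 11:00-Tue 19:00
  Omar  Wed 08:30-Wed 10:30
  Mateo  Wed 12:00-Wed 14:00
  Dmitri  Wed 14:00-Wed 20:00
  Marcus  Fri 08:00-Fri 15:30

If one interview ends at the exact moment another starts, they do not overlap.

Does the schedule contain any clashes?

No

Sorted by start: Hannah, Omar, Mateo, Dmitri, Marcus.
Omar starts after Hannah ends — done with Hannah.
Mateo starts after Omar ends — done with Omar.
Dmitri starts exactly when Mateo ends (back-to-back, no overlap) — done with Mateo.
Marcus starts after Dmitri ends.
Every pair is clear; the schedule has no overlaps.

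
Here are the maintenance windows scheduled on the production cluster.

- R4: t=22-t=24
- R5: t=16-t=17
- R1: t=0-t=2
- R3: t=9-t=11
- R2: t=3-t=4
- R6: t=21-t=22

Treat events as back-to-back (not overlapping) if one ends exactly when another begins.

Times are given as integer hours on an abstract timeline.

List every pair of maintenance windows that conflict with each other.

Sorted by start: R1, R2, R3, R5, R6, R4.
R2 starts after R1 ends, so nothing later overlaps R1 either.
R3 starts after R2 ends, so nothing later overlaps R2 either.
R5 starts after R3 ends, so nothing later overlaps R3 either.
R6 starts after R5 ends, so nothing later overlaps R5 either.
R4 starts exactly when R6 ends (back-to-back, no overlap).

none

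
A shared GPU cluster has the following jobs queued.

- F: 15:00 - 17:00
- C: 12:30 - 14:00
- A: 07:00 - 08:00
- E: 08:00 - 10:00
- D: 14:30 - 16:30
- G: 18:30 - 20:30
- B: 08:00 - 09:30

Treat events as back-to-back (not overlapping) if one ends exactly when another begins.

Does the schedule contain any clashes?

Yes

Sorted by start: A, B, E, C, D, F, G.
B starts exactly when A ends (back-to-back, no overlap) — done with A.
E starts before B ends → B and E overlap.
That's a conflict, so the schedule is not conflict-free.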